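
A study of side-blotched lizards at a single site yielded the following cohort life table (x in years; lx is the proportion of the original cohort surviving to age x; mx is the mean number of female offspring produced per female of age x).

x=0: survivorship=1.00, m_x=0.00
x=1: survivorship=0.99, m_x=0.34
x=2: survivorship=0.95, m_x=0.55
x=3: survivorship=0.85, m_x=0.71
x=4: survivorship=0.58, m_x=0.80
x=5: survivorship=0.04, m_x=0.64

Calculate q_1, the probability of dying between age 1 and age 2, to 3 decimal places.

q_1 = (l_1 − l_2) / l_1 = (0.99 − 0.95) / 0.99
     = 0.04 / 0.99 = 0.040404… → 0.040

0.040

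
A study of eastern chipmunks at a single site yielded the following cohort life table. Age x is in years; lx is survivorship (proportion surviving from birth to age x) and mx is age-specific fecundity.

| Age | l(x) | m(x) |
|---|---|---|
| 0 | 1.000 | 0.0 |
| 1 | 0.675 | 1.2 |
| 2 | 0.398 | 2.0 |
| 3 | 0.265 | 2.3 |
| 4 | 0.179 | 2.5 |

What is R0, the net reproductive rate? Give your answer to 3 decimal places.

lx·mx by age: 0, 0.81, 0.796, 0.6095, 0.4475
R0 = Σ lx·mx = 2.663 → 2.663

2.663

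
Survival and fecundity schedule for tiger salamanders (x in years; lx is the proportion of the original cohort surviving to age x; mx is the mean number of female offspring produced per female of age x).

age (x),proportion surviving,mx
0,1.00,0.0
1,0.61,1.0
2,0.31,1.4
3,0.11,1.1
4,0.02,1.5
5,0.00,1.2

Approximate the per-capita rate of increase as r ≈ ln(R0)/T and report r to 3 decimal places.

R0 = Σ lx·mx = 0 + 0.61 + 0.434 + 0.121 + 0.03 + 0 = 1.195
Σ x·lx·mx = 1.961; T = 1.961/1.195 = 1.641…
r ≈ ln(R0)/T = ln(1.195)/1.641… = 0.10856… → 0.109

0.109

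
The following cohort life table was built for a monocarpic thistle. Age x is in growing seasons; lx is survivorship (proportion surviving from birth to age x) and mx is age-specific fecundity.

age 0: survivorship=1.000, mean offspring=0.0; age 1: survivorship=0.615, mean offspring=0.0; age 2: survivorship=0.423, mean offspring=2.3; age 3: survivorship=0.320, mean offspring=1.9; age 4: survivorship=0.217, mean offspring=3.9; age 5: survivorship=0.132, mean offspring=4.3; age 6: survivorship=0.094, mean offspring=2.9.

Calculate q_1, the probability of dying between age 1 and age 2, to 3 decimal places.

q_1 = (l_1 − l_2) / l_1 = (0.615 − 0.423) / 0.615
     = 0.192 / 0.615 = 0.312195… → 0.312

0.312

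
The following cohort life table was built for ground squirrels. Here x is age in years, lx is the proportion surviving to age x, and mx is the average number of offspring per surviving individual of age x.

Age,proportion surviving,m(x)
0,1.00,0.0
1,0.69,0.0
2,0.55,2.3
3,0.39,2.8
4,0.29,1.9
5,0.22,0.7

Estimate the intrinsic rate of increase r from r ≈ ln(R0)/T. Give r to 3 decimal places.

R0 = Σ lx·mx = 0 + 0 + 1.265 + 1.092 + 0.551 + 0.154 = 3.062
Σ x·lx·mx = 8.78; T = 8.78/3.062 = 2.86741…
r ≈ ln(R0)/T = ln(3.062)/2.86741… = 0.39027… → 0.390

0.390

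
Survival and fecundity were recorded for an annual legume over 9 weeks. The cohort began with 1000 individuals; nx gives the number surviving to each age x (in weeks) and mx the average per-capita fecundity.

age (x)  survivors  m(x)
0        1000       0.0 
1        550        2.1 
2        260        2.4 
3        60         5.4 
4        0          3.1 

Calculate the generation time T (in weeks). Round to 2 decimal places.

1.60

lx = nx/n0 = nx/1000: 1, 0.55, 0.26, 0.06, 0
lx·mx: 0, 1.155, 0.624, 0.324, 0 → R0 = 2.103
x·lx·mx: 0, 1.155, 1.248, 0.972, 0 → Σ = 3.375
T = 3.375 / 2.103 = 1.60485… → 1.60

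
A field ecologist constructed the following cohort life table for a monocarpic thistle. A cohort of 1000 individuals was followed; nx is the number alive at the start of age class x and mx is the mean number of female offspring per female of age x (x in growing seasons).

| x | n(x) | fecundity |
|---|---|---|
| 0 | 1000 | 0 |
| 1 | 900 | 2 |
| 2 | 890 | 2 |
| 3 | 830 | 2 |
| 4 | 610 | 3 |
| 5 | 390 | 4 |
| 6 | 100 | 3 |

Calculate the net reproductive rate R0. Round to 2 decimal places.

lx = nx/n0 = nx/1000: 1, 0.9, 0.89, 0.83, 0.61, 0.39, 0.1
lx·mx by age: 0, 1.8, 1.78, 1.66, 1.83, 1.56, 0.3
R0 = Σ lx·mx = 8.93 → 8.93

8.93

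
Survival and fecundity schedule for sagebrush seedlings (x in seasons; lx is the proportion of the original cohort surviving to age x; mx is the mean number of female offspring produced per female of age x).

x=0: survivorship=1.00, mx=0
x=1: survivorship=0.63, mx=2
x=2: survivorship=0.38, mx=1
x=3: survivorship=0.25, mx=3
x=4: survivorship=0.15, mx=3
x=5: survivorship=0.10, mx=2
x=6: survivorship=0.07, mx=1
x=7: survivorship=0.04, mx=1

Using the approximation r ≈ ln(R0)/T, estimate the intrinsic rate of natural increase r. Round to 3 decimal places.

R0 = Σ lx·mx = 0 + 1.26 + 0.38 + 0.75 + 0.45 + 0.2 + 0.07 + 0.04 = 3.15
Σ x·lx·mx = 7.77; T = 7.77/3.15 = 2.46667…
r ≈ ln(R0)/T = ln(3.15)/2.46667… = 0.46516… → 0.465

0.465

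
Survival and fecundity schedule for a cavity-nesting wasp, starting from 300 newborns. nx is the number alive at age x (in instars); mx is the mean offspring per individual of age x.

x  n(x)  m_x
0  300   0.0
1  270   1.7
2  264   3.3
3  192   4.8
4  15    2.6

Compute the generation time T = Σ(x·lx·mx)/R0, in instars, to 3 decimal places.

lx = nx/n0 = nx/300: 1, 0.9, 0.88, 0.64, 0.05
lx·mx: 0, 1.53, 2.904, 3.072, 0.13 → R0 = 7.636
x·lx·mx: 0, 1.53, 5.808, 9.216, 0.52 → Σ = 17.074
T = 17.074 / 7.636 = 2.235987… → 2.236

2.236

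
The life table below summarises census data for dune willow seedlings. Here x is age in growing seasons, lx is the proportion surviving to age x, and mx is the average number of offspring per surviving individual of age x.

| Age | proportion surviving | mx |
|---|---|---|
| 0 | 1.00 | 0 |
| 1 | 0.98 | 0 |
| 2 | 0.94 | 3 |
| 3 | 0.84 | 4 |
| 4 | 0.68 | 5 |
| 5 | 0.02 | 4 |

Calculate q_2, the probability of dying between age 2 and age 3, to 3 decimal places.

0.106

q_2 = (l_2 − l_3) / l_2 = (0.94 − 0.84) / 0.94
     = 0.1 / 0.94 = 0.106383… → 0.106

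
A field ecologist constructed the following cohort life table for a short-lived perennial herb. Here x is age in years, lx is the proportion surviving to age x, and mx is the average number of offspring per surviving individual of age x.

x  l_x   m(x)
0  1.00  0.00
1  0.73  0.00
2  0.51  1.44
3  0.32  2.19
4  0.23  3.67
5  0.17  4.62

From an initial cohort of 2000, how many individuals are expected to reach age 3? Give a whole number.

Expected survivors = N0 · l_3 = 2000 × 0.32 = 640 → 640

640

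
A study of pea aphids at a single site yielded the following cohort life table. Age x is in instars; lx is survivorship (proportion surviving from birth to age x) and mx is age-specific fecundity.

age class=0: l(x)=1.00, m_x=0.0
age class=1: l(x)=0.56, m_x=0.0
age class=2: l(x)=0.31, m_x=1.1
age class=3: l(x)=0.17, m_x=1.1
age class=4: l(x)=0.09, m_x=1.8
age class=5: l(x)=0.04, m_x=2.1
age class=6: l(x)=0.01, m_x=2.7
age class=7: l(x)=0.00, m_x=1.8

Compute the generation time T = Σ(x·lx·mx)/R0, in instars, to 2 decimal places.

lx·mx: 0, 0, 0.341, 0.187, 0.162, 0.084, 0.027, 0 → R0 = 0.801
x·lx·mx: 0, 0, 0.682, 0.561, 0.648, 0.42, 0.162, 0 → Σ = 2.473
T = 2.473 / 0.801 = 3.087391… → 3.09

3.09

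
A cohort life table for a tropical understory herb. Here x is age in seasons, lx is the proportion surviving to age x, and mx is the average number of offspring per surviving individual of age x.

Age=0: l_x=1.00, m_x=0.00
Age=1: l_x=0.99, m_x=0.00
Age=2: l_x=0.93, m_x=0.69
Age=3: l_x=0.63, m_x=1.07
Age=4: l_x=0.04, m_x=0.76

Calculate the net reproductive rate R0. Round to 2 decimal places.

lx·mx by age: 0, 0, 0.6417, 0.6741, 0.0304
R0 = Σ lx·mx = 1.3462 → 1.35

1.35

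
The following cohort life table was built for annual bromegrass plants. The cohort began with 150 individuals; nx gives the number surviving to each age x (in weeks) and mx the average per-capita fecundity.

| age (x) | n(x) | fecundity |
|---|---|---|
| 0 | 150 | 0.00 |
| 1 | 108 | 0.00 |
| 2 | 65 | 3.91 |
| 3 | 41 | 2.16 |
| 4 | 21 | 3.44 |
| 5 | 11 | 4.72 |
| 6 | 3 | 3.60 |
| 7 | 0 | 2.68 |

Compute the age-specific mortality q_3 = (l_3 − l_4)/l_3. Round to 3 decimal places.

lx = nx/n0 = nx/150: 1, 0.72, 0.43333…, 0.27333…, 0.14, 0.07333…, 0.02, 0
q_3 = (l_3 − l_4) / l_3 = (0.273333… − 0.14) / 0.273333…
     = 0.133333… / 0.273333… = 0.487805… → 0.488

0.488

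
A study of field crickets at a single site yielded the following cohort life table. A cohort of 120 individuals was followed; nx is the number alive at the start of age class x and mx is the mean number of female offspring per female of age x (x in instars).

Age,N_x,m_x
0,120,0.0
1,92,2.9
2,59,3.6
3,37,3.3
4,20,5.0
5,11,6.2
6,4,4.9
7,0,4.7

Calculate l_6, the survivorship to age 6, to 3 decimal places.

0.033

l_6 = n_6/n_0 = 4/120 = 0.033333… → 0.033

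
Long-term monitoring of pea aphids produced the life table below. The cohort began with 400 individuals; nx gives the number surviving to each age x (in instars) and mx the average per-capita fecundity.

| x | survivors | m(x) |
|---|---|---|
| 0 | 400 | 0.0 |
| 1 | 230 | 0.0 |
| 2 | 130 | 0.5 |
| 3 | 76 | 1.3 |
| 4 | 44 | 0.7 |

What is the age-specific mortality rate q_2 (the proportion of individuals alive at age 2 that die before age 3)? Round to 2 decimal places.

0.42

lx = nx/n0 = nx/400: 1, 0.575, 0.325, 0.19, 0.11
q_2 = (l_2 − l_3) / l_2 = (0.325 − 0.19) / 0.325
     = 0.135 / 0.325 = 0.415385… → 0.42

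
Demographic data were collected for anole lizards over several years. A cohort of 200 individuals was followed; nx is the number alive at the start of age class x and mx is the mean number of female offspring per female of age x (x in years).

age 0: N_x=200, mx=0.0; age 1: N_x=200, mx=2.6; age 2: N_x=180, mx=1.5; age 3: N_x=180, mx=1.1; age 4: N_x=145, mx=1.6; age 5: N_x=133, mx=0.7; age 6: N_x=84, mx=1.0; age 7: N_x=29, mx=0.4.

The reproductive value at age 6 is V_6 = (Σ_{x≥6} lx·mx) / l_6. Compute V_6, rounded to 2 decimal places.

1.14

lx = nx/n0 = nx/200: 1, 1, 0.9, 0.9, 0.725, 0.665, 0.42, 0.145
lx·mx for x ≥ 6: 0.42, 0.058 → sum = 0.478
V_6 = 0.478 / l_6 = 0.478 / 0.42 = 1.138095… → 1.14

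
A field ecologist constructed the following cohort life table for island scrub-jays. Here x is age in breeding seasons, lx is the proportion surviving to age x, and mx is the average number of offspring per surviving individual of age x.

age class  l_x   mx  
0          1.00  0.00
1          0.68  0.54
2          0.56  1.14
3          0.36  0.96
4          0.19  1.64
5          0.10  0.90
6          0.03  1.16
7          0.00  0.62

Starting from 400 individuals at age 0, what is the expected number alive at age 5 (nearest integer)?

40

Expected survivors = N0 · l_5 = 400 × 0.10 = 40 → 40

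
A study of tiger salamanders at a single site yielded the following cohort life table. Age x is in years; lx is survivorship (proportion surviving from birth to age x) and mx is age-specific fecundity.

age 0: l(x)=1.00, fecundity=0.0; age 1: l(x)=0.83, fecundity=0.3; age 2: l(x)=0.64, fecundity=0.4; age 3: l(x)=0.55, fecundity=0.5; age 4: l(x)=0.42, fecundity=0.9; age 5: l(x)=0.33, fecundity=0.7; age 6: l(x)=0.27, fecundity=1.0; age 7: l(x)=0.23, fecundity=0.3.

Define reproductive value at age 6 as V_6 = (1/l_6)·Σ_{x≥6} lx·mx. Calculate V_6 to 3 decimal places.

lx·mx for x ≥ 6: 0.27, 0.069 → sum = 0.339
V_6 = 0.339 / l_6 = 0.339 / 0.27 = 1.255556… → 1.256

1.256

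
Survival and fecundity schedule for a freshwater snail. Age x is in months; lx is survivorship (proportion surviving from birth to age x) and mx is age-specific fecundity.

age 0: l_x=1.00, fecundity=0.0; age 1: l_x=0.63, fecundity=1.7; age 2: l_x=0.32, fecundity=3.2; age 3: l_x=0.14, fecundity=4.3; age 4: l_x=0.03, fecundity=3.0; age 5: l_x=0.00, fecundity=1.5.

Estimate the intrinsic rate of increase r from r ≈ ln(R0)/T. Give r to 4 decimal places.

R0 = Σ lx·mx = 0 + 1.071 + 1.024 + 0.602 + 0.09 + 0 = 2.787
Σ x·lx·mx = 5.285; T = 5.285/2.787 = 1.8963…
r ≈ ln(R0)/T = ln(2.787)/1.8963… = 0.540507… → 0.5405

0.5405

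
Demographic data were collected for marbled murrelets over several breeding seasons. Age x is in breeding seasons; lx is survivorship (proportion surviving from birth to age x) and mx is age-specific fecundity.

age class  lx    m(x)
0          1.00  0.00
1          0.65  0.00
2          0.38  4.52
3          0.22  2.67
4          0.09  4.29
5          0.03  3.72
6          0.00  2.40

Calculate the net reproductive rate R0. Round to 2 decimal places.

lx·mx by age: 0, 0, 1.7176, 0.5874, 0.3861, 0.1116, 0
R0 = Σ lx·mx = 2.8027 → 2.80

2.80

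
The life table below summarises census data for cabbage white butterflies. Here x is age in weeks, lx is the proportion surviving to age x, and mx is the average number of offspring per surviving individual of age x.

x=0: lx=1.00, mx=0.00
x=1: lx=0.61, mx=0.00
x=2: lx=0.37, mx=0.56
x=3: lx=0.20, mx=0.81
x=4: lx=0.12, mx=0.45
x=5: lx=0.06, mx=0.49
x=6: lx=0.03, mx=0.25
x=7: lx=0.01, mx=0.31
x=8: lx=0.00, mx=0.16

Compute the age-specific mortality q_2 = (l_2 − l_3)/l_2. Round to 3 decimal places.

q_2 = (l_2 − l_3) / l_2 = (0.37 − 0.2) / 0.37
     = 0.17 / 0.37 = 0.459459… → 0.459

0.459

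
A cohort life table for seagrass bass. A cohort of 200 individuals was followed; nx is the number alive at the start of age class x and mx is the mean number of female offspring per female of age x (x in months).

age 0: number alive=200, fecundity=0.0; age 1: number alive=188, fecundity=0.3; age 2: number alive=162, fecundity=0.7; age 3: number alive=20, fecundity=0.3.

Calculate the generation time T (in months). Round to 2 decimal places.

1.71

lx = nx/n0 = nx/200: 1, 0.94, 0.81, 0.1
lx·mx: 0, 0.282, 0.567, 0.03 → R0 = 0.879
x·lx·mx: 0, 0.282, 1.134, 0.09 → Σ = 1.506
T = 1.506 / 0.879 = 1.713311… → 1.71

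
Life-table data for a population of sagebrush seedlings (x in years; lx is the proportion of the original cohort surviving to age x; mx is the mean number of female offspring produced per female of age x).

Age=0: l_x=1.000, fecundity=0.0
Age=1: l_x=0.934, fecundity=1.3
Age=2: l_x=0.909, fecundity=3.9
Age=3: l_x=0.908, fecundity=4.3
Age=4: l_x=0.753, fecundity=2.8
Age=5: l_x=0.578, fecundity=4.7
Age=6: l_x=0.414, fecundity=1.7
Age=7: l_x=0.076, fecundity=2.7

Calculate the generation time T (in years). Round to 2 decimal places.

lx·mx: 0, 1.2142, 3.5451, 3.9044, 2.1084, 2.7166, 0.7038, 0.2052 → R0 = 14.3977
x·lx·mx: 0, 1.2142, 7.0902, 11.7132, 8.4336, 13.583, 4.2228, 1.4364 → Σ = 47.6934
T = 47.6934 / 14.3977 = 3.312571… → 3.31

3.31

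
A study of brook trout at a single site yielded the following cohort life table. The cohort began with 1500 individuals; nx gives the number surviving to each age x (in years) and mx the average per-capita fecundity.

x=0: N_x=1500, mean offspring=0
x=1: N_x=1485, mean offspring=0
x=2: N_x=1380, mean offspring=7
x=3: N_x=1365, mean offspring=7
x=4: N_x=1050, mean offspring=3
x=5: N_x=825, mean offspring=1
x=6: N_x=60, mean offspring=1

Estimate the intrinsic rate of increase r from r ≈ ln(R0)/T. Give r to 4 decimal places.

0.9793

lx = nx/n0 = nx/1500: 1, 0.99, 0.92, 0.91, 0.7, 0.55, 0.04
R0 = Σ lx·mx = 0 + 0 + 6.44 + 6.37 + 2.1 + 0.55 + 0.04 = 15.5
Σ x·lx·mx = 43.38; T = 43.38/15.5 = 2.79871…
r ≈ ln(R0)/T = ln(15.5)/2.79871… = 0.979323… → 0.9793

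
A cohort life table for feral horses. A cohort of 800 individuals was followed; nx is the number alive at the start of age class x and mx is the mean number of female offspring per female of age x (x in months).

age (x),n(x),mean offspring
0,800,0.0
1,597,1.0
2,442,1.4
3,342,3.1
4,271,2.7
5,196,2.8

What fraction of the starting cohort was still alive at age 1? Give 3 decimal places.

0.746

l_1 = n_1/n_0 = 597/800 = 0.74625 → 0.746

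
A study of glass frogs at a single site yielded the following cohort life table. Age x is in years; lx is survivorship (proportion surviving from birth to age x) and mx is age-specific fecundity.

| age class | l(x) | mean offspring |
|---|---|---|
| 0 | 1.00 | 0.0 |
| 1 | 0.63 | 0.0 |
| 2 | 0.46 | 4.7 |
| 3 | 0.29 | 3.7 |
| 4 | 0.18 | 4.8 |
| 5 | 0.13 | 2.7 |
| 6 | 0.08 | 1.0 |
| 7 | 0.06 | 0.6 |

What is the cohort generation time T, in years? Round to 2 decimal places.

2.95

lx·mx: 0, 0, 2.162, 1.073, 0.864, 0.351, 0.08, 0.036 → R0 = 4.566
x·lx·mx: 0, 0, 4.324, 3.219, 3.456, 1.755, 0.48, 0.252 → Σ = 13.486
T = 13.486 / 4.566 = 2.95357… → 2.95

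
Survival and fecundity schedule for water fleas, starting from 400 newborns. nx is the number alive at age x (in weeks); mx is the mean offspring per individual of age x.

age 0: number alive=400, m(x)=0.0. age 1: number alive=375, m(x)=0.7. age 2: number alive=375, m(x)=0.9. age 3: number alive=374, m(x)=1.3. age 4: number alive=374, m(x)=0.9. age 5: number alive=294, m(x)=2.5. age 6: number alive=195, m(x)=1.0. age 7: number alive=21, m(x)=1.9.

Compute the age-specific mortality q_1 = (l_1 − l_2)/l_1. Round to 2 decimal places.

lx = nx/n0 = nx/400: 1, 0.9375, 0.9375, 0.935, 0.935, 0.735, 0.4875, 0.0525
q_1 = (l_1 − l_2) / l_1 = (0.9375 − 0.9375) / 0.9375
     = 0 / 0.9375 = 0 → 0.00

0.00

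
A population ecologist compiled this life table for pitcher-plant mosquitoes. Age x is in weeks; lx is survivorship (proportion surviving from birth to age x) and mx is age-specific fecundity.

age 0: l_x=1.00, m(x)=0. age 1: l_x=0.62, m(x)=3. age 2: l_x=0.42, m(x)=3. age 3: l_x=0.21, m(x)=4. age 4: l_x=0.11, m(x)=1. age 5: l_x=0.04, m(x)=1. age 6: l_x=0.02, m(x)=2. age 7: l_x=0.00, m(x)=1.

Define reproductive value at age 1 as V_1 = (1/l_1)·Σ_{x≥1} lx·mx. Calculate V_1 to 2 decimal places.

6.69

lx·mx for x ≥ 1: 1.86, 1.26, 0.84, 0.11, 0.04, 0.04, 0 → sum = 4.15
V_1 = 4.15 / l_1 = 4.15 / 0.62 = 6.693548… → 6.69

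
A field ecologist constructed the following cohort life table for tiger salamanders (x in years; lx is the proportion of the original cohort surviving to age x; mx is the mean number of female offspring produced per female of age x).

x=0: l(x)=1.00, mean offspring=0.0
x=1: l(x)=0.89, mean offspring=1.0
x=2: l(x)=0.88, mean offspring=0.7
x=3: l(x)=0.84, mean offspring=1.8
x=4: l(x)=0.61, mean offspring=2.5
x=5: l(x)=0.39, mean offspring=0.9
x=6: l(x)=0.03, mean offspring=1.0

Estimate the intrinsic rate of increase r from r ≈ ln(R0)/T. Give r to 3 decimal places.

0.534

R0 = Σ lx·mx = 0 + 0.89 + 0.616 + 1.512 + 1.525 + 0.351 + 0.03 = 4.924
Σ x·lx·mx = 14.693; T = 14.693/4.924 = 2.98396…
r ≈ ln(R0)/T = ln(4.924)/2.98396… = 0.53423… → 0.534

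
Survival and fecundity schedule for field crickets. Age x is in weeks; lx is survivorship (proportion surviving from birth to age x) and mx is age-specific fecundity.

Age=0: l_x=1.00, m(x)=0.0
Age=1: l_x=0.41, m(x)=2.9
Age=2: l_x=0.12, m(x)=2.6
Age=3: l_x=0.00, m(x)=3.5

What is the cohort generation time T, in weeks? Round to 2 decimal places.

lx·mx: 0, 1.189, 0.312, 0 → R0 = 1.501
x·lx·mx: 0, 1.189, 0.624, 0 → Σ = 1.813
T = 1.813 / 1.501 = 1.207861… → 1.21

1.21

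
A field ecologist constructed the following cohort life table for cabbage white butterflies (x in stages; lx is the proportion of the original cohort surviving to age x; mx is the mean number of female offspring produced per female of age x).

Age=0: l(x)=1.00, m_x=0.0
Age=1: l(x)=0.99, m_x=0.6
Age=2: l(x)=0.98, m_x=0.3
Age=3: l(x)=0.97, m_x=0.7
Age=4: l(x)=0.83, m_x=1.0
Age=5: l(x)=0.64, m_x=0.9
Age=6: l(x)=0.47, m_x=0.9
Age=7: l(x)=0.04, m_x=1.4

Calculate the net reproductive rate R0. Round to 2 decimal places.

lx·mx by age: 0, 0.594, 0.294, 0.679, 0.83, 0.576, 0.423, 0.056
R0 = Σ lx·mx = 3.452 → 3.45

3.45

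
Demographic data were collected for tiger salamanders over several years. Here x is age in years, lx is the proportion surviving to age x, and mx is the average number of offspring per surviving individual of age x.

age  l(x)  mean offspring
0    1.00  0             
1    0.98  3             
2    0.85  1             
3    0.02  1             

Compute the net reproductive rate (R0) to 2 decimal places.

lx·mx by age: 0, 2.94, 0.85, 0.02
R0 = Σ lx·mx = 3.81 → 3.81

3.81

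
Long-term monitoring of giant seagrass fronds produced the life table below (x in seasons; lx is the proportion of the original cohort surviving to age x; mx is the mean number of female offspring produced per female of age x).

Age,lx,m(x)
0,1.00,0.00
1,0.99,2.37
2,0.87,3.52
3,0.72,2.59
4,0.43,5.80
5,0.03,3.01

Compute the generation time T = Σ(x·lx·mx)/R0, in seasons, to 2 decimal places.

lx·mx: 0, 2.3463, 3.0624, 1.8648, 2.494, 0.0903 → R0 = 9.8578
x·lx·mx: 0, 2.3463, 6.1248, 5.5944, 9.976, 0.4515 → Σ = 24.493
T = 24.493 / 9.8578 = 2.484631… → 2.48

2.48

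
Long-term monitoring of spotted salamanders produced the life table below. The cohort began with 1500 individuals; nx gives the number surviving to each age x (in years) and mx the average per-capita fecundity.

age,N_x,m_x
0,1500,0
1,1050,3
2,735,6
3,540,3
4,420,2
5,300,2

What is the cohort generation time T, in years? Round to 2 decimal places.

2.18

lx = nx/n0 = nx/1500: 1, 0.7, 0.49, 0.36, 0.28, 0.2
lx·mx: 0, 2.1, 2.94, 1.08, 0.56, 0.4 → R0 = 7.08
x·lx·mx: 0, 2.1, 5.88, 3.24, 2.24, 2 → Σ = 15.46
T = 15.46 / 7.08 = 2.183616… → 2.18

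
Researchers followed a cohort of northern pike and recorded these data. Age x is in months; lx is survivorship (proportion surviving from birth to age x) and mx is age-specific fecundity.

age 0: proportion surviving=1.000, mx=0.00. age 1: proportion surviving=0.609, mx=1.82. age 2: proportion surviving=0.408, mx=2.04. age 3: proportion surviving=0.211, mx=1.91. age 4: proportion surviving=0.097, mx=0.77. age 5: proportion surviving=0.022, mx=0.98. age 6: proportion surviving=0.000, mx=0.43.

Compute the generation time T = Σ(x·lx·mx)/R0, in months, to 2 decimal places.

1.80

lx·mx: 0, 1.10838, 0.83232, 0.40301, 0.07469, 0.02156, 0 → R0 = 2.43996
x·lx·mx: 0, 1.10838, 1.66464, 1.20903, 0.29876, 0.1078, 0 → Σ = 4.38861
T = 4.38861 / 2.43996 = 1.79864… → 1.80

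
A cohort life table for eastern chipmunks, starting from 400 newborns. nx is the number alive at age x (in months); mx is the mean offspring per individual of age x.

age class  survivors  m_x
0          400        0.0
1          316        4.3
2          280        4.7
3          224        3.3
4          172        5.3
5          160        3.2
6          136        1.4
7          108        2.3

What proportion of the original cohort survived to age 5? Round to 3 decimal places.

l_5 = n_5/n_0 = 160/400 = 0.4 → 0.400

0.400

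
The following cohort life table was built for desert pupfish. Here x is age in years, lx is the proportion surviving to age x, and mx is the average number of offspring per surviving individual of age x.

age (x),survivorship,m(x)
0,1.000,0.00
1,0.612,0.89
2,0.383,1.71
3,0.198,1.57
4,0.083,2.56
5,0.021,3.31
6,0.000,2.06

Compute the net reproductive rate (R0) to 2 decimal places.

lx·mx by age: 0, 0.54468, 0.65493, 0.31086, 0.21248, 0.06951, 0
R0 = Σ lx·mx = 1.79246 → 1.79

1.79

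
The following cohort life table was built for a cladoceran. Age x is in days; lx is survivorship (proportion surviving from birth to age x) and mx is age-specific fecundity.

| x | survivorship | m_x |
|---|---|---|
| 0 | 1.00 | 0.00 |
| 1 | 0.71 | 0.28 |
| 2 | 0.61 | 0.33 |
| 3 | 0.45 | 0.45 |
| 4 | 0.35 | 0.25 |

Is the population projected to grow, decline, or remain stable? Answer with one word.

declining

R0 = Σ lx·mx = 0 + 0.1988 + 0.2013 + 0.2025 + 0.0875 = 0.6901
R0 < 1, so the population is declining.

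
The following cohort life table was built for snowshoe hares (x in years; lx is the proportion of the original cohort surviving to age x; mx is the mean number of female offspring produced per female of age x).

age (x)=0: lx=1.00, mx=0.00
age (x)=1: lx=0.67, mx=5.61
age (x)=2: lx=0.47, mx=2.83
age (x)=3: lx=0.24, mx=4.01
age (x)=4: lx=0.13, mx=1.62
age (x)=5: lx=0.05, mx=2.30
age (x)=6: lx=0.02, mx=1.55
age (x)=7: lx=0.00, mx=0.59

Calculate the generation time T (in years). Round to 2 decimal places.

1.70

lx·mx: 0, 3.7587, 1.3301, 0.9624, 0.2106, 0.115, 0.031, 0 → R0 = 6.4078
x·lx·mx: 0, 3.7587, 2.6602, 2.8872, 0.8424, 0.575, 0.186, 0 → Σ = 10.9095
T = 10.9095 / 6.4078 = 1.702534… → 1.70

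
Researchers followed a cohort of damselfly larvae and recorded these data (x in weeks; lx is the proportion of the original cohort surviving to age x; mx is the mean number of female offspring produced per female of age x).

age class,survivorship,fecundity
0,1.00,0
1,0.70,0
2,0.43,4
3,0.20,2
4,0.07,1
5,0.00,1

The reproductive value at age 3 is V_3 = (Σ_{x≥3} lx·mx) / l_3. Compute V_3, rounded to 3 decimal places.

lx·mx for x ≥ 3: 0.4, 0.07, 0 → sum = 0.47
V_3 = 0.47 / l_3 = 0.47 / 0.2 = 2.35 → 2.350

2.350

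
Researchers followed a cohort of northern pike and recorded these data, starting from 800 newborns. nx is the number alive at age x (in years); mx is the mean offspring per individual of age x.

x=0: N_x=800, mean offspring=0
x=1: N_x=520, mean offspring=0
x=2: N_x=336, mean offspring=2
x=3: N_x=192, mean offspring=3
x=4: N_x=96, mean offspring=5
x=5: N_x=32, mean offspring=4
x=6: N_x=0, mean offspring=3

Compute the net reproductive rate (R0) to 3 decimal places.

2.320

lx = nx/n0 = nx/800: 1, 0.65, 0.42, 0.24, 0.12, 0.04, 0
lx·mx by age: 0, 0, 0.84, 0.72, 0.6, 0.16, 0
R0 = Σ lx·mx = 2.32 → 2.320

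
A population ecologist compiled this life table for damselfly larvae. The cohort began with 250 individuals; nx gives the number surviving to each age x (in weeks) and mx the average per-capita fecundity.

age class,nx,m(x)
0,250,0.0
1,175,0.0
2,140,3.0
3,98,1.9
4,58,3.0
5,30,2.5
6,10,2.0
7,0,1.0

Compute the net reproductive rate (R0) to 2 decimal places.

3.50

lx = nx/n0 = nx/250: 1, 0.7, 0.56, 0.392, 0.232, 0.12, 0.04, 0
lx·mx by age: 0, 0, 1.68, 0.7448, 0.696, 0.3, 0.08, 0
R0 = Σ lx·mx = 3.5008 → 3.50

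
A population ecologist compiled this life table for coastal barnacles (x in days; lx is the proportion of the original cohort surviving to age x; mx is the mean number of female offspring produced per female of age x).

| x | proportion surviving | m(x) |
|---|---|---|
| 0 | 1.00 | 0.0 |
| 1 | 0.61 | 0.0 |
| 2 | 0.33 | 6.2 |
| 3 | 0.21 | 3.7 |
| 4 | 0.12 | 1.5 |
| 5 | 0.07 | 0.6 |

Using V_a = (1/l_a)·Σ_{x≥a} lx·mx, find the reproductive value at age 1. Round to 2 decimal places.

4.99

lx·mx for x ≥ 1: 0, 2.046, 0.777, 0.18, 0.042 → sum = 3.045
V_1 = 3.045 / l_1 = 3.045 / 0.61 = 4.991803… → 4.99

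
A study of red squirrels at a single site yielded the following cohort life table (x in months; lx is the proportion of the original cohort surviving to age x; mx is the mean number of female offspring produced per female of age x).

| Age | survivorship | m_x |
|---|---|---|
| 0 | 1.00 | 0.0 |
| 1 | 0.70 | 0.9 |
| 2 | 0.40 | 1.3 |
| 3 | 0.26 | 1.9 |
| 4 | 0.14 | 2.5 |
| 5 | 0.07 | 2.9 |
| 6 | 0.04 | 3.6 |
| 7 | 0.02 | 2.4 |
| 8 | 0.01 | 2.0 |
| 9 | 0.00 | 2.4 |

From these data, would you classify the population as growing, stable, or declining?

growing

R0 = Σ lx·mx = 0 + 0.63 + 0.52 + 0.494 + 0.35 + 0.203 + 0.144 + 0.048 + 0.02 + 0 = 2.409
R0 > 1, so the population is growing.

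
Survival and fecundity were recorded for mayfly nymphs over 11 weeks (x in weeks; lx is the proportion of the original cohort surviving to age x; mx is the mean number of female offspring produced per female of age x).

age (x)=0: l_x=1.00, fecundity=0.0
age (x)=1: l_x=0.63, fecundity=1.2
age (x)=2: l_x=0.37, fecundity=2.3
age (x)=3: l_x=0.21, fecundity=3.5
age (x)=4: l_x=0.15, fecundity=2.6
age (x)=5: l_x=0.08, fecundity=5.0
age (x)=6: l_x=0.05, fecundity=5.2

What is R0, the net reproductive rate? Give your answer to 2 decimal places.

3.39

lx·mx by age: 0, 0.756, 0.851, 0.735, 0.39, 0.4, 0.26
R0 = Σ lx·mx = 3.392 → 3.39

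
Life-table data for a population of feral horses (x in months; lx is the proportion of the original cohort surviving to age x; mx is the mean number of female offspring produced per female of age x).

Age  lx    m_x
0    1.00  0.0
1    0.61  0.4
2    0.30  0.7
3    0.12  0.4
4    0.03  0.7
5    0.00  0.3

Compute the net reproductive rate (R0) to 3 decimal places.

0.523

lx·mx by age: 0, 0.244, 0.21, 0.048, 0.021, 0
R0 = Σ lx·mx = 0.523 → 0.523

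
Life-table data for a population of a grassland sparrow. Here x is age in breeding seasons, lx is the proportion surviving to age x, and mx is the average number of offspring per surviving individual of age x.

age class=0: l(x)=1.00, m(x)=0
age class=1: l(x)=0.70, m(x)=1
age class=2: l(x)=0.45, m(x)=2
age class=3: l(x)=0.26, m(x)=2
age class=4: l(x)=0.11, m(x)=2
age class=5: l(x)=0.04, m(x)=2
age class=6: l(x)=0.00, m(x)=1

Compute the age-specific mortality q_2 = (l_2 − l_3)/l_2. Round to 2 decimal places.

q_2 = (l_2 − l_3) / l_2 = (0.45 − 0.26) / 0.45
     = 0.19 / 0.45 = 0.422222… → 0.42

0.42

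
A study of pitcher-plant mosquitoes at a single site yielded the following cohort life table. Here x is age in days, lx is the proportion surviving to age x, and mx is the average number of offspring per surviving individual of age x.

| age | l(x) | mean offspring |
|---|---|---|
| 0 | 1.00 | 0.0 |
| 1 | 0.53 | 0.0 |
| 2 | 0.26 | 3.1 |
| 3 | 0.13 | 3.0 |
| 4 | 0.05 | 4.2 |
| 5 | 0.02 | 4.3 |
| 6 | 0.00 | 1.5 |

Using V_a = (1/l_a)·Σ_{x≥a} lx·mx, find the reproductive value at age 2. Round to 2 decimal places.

lx·mx for x ≥ 2: 0.806, 0.39, 0.21, 0.086, 0 → sum = 1.492
V_2 = 1.492 / l_2 = 1.492 / 0.26 = 5.738462… → 5.74

5.74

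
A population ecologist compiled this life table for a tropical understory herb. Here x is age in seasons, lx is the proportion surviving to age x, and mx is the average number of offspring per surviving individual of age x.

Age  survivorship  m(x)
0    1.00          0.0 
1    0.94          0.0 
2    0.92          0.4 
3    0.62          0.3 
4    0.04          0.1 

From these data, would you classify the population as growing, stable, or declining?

declining

R0 = Σ lx·mx = 0 + 0 + 0.368 + 0.186 + 0.004 = 0.558
R0 < 1, so the population is declining.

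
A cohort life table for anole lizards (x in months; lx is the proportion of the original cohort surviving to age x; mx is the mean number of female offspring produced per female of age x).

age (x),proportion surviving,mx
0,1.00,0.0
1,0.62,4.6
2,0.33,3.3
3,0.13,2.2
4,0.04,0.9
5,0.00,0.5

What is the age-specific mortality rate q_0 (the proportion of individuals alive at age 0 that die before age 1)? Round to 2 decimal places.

0.38

q_0 = (l_0 − l_1) / l_0 = (1 − 0.62) / 1
     = 0.38 / 1 = 0.38 → 0.38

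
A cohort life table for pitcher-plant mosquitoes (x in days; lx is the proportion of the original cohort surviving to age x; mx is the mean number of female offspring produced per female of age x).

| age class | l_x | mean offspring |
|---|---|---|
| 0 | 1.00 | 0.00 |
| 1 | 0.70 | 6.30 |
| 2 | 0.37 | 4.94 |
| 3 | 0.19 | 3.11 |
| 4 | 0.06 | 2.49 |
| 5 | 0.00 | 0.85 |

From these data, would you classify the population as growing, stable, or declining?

R0 = Σ lx·mx = 0 + 4.41 + 1.8278 + 0.5909 + 0.1494 + 0 = 6.9781
R0 > 1, so the population is growing.

growing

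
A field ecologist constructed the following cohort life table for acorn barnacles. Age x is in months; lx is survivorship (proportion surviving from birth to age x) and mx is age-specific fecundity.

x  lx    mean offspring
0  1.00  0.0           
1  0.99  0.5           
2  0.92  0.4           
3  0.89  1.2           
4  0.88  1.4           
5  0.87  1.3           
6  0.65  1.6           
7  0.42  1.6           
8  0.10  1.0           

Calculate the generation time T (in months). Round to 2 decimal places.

lx·mx: 0, 0.495, 0.368, 1.068, 1.232, 1.131, 1.04, 0.672, 0.1 → R0 = 6.106
x·lx·mx: 0, 0.495, 0.736, 3.204, 4.928, 5.655, 6.24, 4.704, 0.8 → Σ = 26.762
T = 26.762 / 6.106 = 4.382902… → 4.38

4.38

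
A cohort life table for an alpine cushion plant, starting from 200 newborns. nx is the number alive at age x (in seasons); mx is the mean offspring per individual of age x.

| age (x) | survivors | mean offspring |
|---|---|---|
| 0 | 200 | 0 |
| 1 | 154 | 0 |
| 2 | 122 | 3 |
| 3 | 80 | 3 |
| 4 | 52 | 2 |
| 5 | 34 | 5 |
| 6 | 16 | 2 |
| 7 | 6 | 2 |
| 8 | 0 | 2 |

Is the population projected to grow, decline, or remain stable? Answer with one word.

lx = nx/n0 = nx/200: 1, 0.77, 0.61, 0.4, 0.26, 0.17, 0.08, 0.03, 0
R0 = Σ lx·mx = 0 + 0 + 1.83 + 1.2 + 0.52 + 0.85 + 0.16 + 0.06 + 0 = 4.62
R0 > 1, so the population is growing.

growing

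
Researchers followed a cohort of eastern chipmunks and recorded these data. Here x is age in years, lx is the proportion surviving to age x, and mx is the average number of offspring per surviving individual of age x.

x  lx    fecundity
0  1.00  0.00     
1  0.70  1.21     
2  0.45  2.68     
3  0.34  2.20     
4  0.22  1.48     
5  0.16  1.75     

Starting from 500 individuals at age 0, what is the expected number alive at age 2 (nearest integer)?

225

Expected survivors = N0 · l_2 = 500 × 0.45 = 225 → 225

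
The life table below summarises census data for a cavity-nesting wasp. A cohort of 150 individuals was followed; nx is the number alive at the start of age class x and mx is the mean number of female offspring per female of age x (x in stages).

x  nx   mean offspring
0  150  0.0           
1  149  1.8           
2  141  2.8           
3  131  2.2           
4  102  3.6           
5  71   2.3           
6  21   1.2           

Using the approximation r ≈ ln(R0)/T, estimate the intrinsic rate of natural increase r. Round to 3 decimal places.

lx = nx/n0 = nx/150: 1, 0.99333…, 0.94, 0.87333…, 0.68, 0.47333…, 0.14
R0 = Σ lx·mx = 0 + 1.788… + 2.632 + 1.92133… + 2.448 + 1.08867… + 0.168 = 10.046…
Σ x·lx·mx = 29.059333…; T = 29.059333…/10.046… = 2.89263…
r ≈ ln(R0)/T = ln(10.046…)/2.89263… = 0.79761… → 0.798

0.798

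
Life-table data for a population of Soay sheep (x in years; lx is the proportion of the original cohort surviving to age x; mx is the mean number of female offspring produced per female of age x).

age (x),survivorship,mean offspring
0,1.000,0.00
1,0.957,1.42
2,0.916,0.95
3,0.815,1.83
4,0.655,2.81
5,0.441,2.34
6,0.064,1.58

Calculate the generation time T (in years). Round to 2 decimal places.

lx·mx: 0, 1.35894, 0.8702, 1.49145, 1.84055, 1.03194, 0.10112 → R0 = 6.6942
x·lx·mx: 0, 1.35894, 1.7404, 4.47435, 7.3622, 5.1597, 0.60672 → Σ = 20.70231
T = 20.70231 / 6.6942 = 3.092574… → 3.09

3.09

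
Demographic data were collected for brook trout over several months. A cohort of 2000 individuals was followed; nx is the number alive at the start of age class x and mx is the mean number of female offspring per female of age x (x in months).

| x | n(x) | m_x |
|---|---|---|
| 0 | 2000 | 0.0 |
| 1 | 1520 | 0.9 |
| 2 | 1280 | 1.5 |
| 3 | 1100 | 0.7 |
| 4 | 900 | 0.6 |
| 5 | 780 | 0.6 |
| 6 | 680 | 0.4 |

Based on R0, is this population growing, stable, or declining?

growing

lx = nx/n0 = nx/2000: 1, 0.76, 0.64, 0.55, 0.45, 0.39, 0.34
R0 = Σ lx·mx = 0 + 0.684 + 0.96 + 0.385 + 0.27 + 0.234 + 0.136 = 2.669
R0 > 1, so the population is growing.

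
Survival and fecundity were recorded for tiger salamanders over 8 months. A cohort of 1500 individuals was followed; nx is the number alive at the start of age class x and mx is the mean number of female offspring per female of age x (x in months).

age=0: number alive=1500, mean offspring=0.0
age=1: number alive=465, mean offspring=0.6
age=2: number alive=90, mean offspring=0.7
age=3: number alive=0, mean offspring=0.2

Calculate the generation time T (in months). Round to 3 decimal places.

1.184

lx = nx/n0 = nx/1500: 1, 0.31, 0.06, 0
lx·mx: 0, 0.186, 0.042, 0 → R0 = 0.228
x·lx·mx: 0, 0.186, 0.084, 0 → Σ = 0.27
T = 0.27 / 0.228 = 1.184211… → 1.184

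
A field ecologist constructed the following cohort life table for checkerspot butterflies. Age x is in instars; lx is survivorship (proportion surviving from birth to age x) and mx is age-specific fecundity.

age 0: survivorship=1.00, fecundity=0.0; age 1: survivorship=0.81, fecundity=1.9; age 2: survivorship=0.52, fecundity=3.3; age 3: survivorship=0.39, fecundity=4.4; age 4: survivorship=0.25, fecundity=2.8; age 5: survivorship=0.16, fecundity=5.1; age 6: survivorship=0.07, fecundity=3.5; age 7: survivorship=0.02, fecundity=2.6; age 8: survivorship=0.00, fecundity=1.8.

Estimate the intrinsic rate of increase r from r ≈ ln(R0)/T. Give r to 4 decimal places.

R0 = Σ lx·mx = 0 + 1.539 + 1.716 + 1.716 + 0.7 + 0.816 + 0.245 + 0.052 + 0 = 6.784
Σ x·lx·mx = 18.833; T = 18.833/6.784 = 2.77609…
r ≈ ln(R0)/T = ln(6.784)/2.77609… = 0.689663… → 0.6897

0.6897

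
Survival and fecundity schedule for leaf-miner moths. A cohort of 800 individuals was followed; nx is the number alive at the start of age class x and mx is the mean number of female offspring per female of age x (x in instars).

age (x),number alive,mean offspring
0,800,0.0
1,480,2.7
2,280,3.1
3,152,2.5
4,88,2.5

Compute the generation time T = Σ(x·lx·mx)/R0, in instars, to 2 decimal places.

1.83

lx = nx/n0 = nx/800: 1, 0.6, 0.35, 0.19, 0.11
lx·mx: 0, 1.62, 1.085, 0.475, 0.275 → R0 = 3.455
x·lx·mx: 0, 1.62, 2.17, 1.425, 1.1 → Σ = 6.315
T = 6.315 / 3.455 = 1.827786… → 1.83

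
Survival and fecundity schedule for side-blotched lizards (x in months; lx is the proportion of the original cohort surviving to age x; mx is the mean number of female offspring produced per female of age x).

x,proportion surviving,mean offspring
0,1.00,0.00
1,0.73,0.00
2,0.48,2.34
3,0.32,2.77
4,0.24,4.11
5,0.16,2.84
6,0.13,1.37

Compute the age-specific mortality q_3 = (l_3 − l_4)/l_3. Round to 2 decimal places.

0.25

q_3 = (l_3 − l_4) / l_3 = (0.32 − 0.24) / 0.32
     = 0.08 / 0.32 = 0.25 → 0.25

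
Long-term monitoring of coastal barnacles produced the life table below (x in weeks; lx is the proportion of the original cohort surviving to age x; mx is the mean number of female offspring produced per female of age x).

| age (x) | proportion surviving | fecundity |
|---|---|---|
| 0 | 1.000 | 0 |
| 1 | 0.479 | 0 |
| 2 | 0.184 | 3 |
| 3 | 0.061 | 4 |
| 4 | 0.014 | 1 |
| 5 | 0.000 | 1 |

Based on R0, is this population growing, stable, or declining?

R0 = Σ lx·mx = 0 + 0 + 0.552 + 0.244 + 0.014 + 0 = 0.81
R0 < 1, so the population is declining.

declining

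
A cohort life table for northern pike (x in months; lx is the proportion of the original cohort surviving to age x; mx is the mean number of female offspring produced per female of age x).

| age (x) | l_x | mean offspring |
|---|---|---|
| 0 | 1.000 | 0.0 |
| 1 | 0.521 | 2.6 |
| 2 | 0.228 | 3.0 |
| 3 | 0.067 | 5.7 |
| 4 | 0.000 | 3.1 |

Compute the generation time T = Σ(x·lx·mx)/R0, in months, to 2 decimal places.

lx·mx: 0, 1.3546, 0.684, 0.3819, 0 → R0 = 2.4205
x·lx·mx: 0, 1.3546, 1.368, 1.1457, 0 → Σ = 3.8683
T = 3.8683 / 2.4205 = 1.598141… → 1.60

1.60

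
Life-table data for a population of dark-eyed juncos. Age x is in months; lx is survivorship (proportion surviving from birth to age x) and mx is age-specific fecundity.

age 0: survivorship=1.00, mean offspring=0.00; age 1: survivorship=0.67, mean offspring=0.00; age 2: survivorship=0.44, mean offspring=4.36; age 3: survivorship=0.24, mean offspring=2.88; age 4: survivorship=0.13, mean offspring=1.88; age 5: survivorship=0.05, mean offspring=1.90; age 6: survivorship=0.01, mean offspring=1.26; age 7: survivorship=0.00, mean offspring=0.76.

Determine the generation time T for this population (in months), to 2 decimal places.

2.51

lx·mx: 0, 0, 1.9184, 0.6912, 0.2444, 0.095, 0.0126, 0 → R0 = 2.9616
x·lx·mx: 0, 0, 3.8368, 2.0736, 0.9776, 0.475, 0.0756, 0 → Σ = 7.4386
T = 7.4386 / 2.9616 = 2.511683… → 2.51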